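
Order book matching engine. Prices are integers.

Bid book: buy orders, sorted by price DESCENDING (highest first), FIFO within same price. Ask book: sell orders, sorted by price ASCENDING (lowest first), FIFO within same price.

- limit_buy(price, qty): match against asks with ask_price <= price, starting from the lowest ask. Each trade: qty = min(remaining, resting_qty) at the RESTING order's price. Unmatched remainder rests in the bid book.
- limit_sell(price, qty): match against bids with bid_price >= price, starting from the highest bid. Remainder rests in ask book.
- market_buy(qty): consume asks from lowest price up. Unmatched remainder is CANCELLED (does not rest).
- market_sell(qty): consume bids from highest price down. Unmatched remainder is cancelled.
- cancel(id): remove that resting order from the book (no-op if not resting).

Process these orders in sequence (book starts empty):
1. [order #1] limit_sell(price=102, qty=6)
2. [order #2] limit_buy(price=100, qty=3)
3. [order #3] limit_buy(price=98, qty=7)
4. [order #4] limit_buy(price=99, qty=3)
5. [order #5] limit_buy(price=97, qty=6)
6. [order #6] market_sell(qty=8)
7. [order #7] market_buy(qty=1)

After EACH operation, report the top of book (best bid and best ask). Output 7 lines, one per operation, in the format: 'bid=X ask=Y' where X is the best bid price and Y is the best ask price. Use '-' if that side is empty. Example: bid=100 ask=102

Answer: bid=- ask=102
bid=100 ask=102
bid=100 ask=102
bid=100 ask=102
bid=100 ask=102
bid=98 ask=102
bid=98 ask=102

Derivation:
After op 1 [order #1] limit_sell(price=102, qty=6): fills=none; bids=[-] asks=[#1:6@102]
After op 2 [order #2] limit_buy(price=100, qty=3): fills=none; bids=[#2:3@100] asks=[#1:6@102]
After op 3 [order #3] limit_buy(price=98, qty=7): fills=none; bids=[#2:3@100 #3:7@98] asks=[#1:6@102]
After op 4 [order #4] limit_buy(price=99, qty=3): fills=none; bids=[#2:3@100 #4:3@99 #3:7@98] asks=[#1:6@102]
After op 5 [order #5] limit_buy(price=97, qty=6): fills=none; bids=[#2:3@100 #4:3@99 #3:7@98 #5:6@97] asks=[#1:6@102]
After op 6 [order #6] market_sell(qty=8): fills=#2x#6:3@100 #4x#6:3@99 #3x#6:2@98; bids=[#3:5@98 #5:6@97] asks=[#1:6@102]
After op 7 [order #7] market_buy(qty=1): fills=#7x#1:1@102; bids=[#3:5@98 #5:6@97] asks=[#1:5@102]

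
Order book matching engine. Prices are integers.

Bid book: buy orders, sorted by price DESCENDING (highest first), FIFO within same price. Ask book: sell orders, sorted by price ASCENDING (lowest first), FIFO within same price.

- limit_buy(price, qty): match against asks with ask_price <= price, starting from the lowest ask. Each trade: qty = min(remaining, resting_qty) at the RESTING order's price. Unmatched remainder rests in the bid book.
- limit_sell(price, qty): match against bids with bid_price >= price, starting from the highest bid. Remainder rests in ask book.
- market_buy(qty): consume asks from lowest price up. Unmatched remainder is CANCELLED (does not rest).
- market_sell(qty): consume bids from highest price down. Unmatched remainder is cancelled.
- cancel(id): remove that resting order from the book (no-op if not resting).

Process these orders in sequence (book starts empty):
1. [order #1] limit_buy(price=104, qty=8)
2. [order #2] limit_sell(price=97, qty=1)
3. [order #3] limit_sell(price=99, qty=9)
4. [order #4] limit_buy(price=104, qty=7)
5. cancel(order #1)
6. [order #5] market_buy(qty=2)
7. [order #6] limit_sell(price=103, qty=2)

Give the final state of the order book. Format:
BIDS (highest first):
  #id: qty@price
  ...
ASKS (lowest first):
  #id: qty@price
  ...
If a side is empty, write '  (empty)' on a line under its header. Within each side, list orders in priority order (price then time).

After op 1 [order #1] limit_buy(price=104, qty=8): fills=none; bids=[#1:8@104] asks=[-]
After op 2 [order #2] limit_sell(price=97, qty=1): fills=#1x#2:1@104; bids=[#1:7@104] asks=[-]
After op 3 [order #3] limit_sell(price=99, qty=9): fills=#1x#3:7@104; bids=[-] asks=[#3:2@99]
After op 4 [order #4] limit_buy(price=104, qty=7): fills=#4x#3:2@99; bids=[#4:5@104] asks=[-]
After op 5 cancel(order #1): fills=none; bids=[#4:5@104] asks=[-]
After op 6 [order #5] market_buy(qty=2): fills=none; bids=[#4:5@104] asks=[-]
After op 7 [order #6] limit_sell(price=103, qty=2): fills=#4x#6:2@104; bids=[#4:3@104] asks=[-]

Answer: BIDS (highest first):
  #4: 3@104
ASKS (lowest first):
  (empty)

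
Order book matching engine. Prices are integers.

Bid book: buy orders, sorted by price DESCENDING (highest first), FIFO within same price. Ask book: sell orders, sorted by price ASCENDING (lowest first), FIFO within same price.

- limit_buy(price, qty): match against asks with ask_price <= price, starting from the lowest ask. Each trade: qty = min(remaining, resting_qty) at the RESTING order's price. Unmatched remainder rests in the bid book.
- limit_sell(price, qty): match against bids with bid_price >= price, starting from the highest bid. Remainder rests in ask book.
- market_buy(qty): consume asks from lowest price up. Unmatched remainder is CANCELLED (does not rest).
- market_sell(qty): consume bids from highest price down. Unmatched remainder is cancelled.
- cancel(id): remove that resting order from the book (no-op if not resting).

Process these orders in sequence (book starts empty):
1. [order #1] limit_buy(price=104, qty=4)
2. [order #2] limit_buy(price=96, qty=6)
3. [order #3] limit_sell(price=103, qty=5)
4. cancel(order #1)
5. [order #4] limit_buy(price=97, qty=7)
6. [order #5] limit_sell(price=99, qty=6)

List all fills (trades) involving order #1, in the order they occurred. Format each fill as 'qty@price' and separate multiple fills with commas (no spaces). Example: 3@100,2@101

Answer: 4@104

Derivation:
After op 1 [order #1] limit_buy(price=104, qty=4): fills=none; bids=[#1:4@104] asks=[-]
After op 2 [order #2] limit_buy(price=96, qty=6): fills=none; bids=[#1:4@104 #2:6@96] asks=[-]
After op 3 [order #3] limit_sell(price=103, qty=5): fills=#1x#3:4@104; bids=[#2:6@96] asks=[#3:1@103]
After op 4 cancel(order #1): fills=none; bids=[#2:6@96] asks=[#3:1@103]
After op 5 [order #4] limit_buy(price=97, qty=7): fills=none; bids=[#4:7@97 #2:6@96] asks=[#3:1@103]
After op 6 [order #5] limit_sell(price=99, qty=6): fills=none; bids=[#4:7@97 #2:6@96] asks=[#5:6@99 #3:1@103]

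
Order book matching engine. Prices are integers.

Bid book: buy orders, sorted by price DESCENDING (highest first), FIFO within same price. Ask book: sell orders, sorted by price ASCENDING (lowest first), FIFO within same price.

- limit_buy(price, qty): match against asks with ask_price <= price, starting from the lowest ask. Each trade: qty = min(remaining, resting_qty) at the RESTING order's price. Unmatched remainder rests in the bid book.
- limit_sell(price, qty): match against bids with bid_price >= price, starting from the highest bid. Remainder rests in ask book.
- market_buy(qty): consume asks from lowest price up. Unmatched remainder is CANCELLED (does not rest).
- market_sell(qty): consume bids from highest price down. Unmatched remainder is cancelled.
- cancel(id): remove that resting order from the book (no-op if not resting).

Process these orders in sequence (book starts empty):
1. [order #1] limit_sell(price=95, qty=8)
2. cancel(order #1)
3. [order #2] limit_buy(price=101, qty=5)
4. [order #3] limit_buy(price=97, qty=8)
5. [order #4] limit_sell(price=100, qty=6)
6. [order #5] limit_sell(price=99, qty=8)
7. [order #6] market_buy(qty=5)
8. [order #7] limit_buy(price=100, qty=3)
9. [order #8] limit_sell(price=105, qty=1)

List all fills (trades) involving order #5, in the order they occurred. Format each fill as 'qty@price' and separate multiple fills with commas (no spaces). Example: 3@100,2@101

After op 1 [order #1] limit_sell(price=95, qty=8): fills=none; bids=[-] asks=[#1:8@95]
After op 2 cancel(order #1): fills=none; bids=[-] asks=[-]
After op 3 [order #2] limit_buy(price=101, qty=5): fills=none; bids=[#2:5@101] asks=[-]
After op 4 [order #3] limit_buy(price=97, qty=8): fills=none; bids=[#2:5@101 #3:8@97] asks=[-]
After op 5 [order #4] limit_sell(price=100, qty=6): fills=#2x#4:5@101; bids=[#3:8@97] asks=[#4:1@100]
After op 6 [order #5] limit_sell(price=99, qty=8): fills=none; bids=[#3:8@97] asks=[#5:8@99 #4:1@100]
After op 7 [order #6] market_buy(qty=5): fills=#6x#5:5@99; bids=[#3:8@97] asks=[#5:3@99 #4:1@100]
After op 8 [order #7] limit_buy(price=100, qty=3): fills=#7x#5:3@99; bids=[#3:8@97] asks=[#4:1@100]
After op 9 [order #8] limit_sell(price=105, qty=1): fills=none; bids=[#3:8@97] asks=[#4:1@100 #8:1@105]

Answer: 5@99,3@99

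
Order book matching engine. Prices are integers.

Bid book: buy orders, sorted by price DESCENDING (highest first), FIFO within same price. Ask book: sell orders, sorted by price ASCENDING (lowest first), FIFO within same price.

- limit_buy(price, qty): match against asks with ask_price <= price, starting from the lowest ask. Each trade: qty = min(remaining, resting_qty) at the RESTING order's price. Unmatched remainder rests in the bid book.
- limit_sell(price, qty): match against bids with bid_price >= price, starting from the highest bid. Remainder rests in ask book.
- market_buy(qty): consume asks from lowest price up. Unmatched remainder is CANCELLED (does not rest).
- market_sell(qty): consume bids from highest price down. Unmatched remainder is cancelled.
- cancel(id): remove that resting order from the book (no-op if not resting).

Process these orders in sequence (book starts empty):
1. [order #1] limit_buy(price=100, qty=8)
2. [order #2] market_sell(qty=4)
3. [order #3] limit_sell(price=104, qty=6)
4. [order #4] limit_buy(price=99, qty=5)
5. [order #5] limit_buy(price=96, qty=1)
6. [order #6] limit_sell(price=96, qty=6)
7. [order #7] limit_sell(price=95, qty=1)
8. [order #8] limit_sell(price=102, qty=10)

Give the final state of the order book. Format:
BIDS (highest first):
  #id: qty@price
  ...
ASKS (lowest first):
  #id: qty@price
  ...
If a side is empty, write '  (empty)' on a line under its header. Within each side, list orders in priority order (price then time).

After op 1 [order #1] limit_buy(price=100, qty=8): fills=none; bids=[#1:8@100] asks=[-]
After op 2 [order #2] market_sell(qty=4): fills=#1x#2:4@100; bids=[#1:4@100] asks=[-]
After op 3 [order #3] limit_sell(price=104, qty=6): fills=none; bids=[#1:4@100] asks=[#3:6@104]
After op 4 [order #4] limit_buy(price=99, qty=5): fills=none; bids=[#1:4@100 #4:5@99] asks=[#3:6@104]
After op 5 [order #5] limit_buy(price=96, qty=1): fills=none; bids=[#1:4@100 #4:5@99 #5:1@96] asks=[#3:6@104]
After op 6 [order #6] limit_sell(price=96, qty=6): fills=#1x#6:4@100 #4x#6:2@99; bids=[#4:3@99 #5:1@96] asks=[#3:6@104]
After op 7 [order #7] limit_sell(price=95, qty=1): fills=#4x#7:1@99; bids=[#4:2@99 #5:1@96] asks=[#3:6@104]
After op 8 [order #8] limit_sell(price=102, qty=10): fills=none; bids=[#4:2@99 #5:1@96] asks=[#8:10@102 #3:6@104]

Answer: BIDS (highest first):
  #4: 2@99
  #5: 1@96
ASKS (lowest first):
  #8: 10@102
  #3: 6@104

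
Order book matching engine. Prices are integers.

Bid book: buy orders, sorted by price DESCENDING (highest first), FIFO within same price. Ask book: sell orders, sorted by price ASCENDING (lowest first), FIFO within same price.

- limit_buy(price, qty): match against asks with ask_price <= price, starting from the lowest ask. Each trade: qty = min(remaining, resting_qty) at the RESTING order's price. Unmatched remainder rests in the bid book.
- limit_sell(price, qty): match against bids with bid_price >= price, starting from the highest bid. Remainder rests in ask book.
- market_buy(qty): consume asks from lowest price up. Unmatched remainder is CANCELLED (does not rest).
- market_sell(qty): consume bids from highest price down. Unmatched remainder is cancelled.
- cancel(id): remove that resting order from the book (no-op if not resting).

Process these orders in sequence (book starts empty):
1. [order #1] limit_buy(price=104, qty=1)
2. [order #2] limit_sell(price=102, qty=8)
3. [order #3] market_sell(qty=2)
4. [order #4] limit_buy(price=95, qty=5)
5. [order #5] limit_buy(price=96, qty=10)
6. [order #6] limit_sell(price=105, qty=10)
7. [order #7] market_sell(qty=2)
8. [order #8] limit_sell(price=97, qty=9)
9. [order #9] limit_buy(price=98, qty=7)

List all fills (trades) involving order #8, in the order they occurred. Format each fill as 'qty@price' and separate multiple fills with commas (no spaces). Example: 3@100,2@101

After op 1 [order #1] limit_buy(price=104, qty=1): fills=none; bids=[#1:1@104] asks=[-]
After op 2 [order #2] limit_sell(price=102, qty=8): fills=#1x#2:1@104; bids=[-] asks=[#2:7@102]
After op 3 [order #3] market_sell(qty=2): fills=none; bids=[-] asks=[#2:7@102]
After op 4 [order #4] limit_buy(price=95, qty=5): fills=none; bids=[#4:5@95] asks=[#2:7@102]
After op 5 [order #5] limit_buy(price=96, qty=10): fills=none; bids=[#5:10@96 #4:5@95] asks=[#2:7@102]
After op 6 [order #6] limit_sell(price=105, qty=10): fills=none; bids=[#5:10@96 #4:5@95] asks=[#2:7@102 #6:10@105]
After op 7 [order #7] market_sell(qty=2): fills=#5x#7:2@96; bids=[#5:8@96 #4:5@95] asks=[#2:7@102 #6:10@105]
After op 8 [order #8] limit_sell(price=97, qty=9): fills=none; bids=[#5:8@96 #4:5@95] asks=[#8:9@97 #2:7@102 #6:10@105]
After op 9 [order #9] limit_buy(price=98, qty=7): fills=#9x#8:7@97; bids=[#5:8@96 #4:5@95] asks=[#8:2@97 #2:7@102 #6:10@105]

Answer: 7@97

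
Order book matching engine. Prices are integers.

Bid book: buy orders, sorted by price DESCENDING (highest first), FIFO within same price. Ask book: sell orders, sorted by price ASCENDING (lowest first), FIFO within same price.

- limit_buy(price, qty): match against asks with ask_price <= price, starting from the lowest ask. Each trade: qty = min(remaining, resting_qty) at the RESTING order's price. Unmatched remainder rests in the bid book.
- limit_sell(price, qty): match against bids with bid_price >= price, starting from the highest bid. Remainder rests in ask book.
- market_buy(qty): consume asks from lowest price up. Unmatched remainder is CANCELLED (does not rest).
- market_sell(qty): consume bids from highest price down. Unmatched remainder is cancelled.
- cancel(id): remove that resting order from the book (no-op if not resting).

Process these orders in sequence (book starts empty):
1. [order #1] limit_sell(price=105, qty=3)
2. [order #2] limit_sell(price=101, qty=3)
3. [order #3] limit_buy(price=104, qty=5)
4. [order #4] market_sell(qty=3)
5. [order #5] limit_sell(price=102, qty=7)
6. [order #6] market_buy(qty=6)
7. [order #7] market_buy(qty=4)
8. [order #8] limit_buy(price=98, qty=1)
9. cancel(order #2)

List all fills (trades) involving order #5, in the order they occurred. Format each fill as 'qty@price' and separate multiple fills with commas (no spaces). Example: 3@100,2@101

After op 1 [order #1] limit_sell(price=105, qty=3): fills=none; bids=[-] asks=[#1:3@105]
After op 2 [order #2] limit_sell(price=101, qty=3): fills=none; bids=[-] asks=[#2:3@101 #1:3@105]
After op 3 [order #3] limit_buy(price=104, qty=5): fills=#3x#2:3@101; bids=[#3:2@104] asks=[#1:3@105]
After op 4 [order #4] market_sell(qty=3): fills=#3x#4:2@104; bids=[-] asks=[#1:3@105]
After op 5 [order #5] limit_sell(price=102, qty=7): fills=none; bids=[-] asks=[#5:7@102 #1:3@105]
After op 6 [order #6] market_buy(qty=6): fills=#6x#5:6@102; bids=[-] asks=[#5:1@102 #1:3@105]
After op 7 [order #7] market_buy(qty=4): fills=#7x#5:1@102 #7x#1:3@105; bids=[-] asks=[-]
After op 8 [order #8] limit_buy(price=98, qty=1): fills=none; bids=[#8:1@98] asks=[-]
After op 9 cancel(order #2): fills=none; bids=[#8:1@98] asks=[-]

Answer: 6@102,1@102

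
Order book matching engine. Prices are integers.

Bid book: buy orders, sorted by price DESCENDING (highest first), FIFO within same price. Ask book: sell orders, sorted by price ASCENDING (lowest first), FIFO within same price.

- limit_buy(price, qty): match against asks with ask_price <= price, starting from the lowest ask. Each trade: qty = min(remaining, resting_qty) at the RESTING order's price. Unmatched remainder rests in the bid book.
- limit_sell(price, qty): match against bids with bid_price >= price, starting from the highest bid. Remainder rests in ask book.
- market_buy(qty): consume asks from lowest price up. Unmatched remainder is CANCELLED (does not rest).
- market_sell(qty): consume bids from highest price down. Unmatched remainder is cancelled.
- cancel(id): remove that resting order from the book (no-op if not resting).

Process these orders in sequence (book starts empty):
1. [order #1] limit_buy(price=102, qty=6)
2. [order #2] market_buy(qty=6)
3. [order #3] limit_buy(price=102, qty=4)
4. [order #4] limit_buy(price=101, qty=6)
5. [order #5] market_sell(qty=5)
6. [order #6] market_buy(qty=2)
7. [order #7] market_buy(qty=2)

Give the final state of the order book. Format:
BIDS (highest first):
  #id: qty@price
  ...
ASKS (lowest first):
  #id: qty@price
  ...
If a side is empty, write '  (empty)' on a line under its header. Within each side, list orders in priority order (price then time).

After op 1 [order #1] limit_buy(price=102, qty=6): fills=none; bids=[#1:6@102] asks=[-]
After op 2 [order #2] market_buy(qty=6): fills=none; bids=[#1:6@102] asks=[-]
After op 3 [order #3] limit_buy(price=102, qty=4): fills=none; bids=[#1:6@102 #3:4@102] asks=[-]
After op 4 [order #4] limit_buy(price=101, qty=6): fills=none; bids=[#1:6@102 #3:4@102 #4:6@101] asks=[-]
After op 5 [order #5] market_sell(qty=5): fills=#1x#5:5@102; bids=[#1:1@102 #3:4@102 #4:6@101] asks=[-]
After op 6 [order #6] market_buy(qty=2): fills=none; bids=[#1:1@102 #3:4@102 #4:6@101] asks=[-]
After op 7 [order #7] market_buy(qty=2): fills=none; bids=[#1:1@102 #3:4@102 #4:6@101] asks=[-]

Answer: BIDS (highest first):
  #1: 1@102
  #3: 4@102
  #4: 6@101
ASKS (lowest first):
  (empty)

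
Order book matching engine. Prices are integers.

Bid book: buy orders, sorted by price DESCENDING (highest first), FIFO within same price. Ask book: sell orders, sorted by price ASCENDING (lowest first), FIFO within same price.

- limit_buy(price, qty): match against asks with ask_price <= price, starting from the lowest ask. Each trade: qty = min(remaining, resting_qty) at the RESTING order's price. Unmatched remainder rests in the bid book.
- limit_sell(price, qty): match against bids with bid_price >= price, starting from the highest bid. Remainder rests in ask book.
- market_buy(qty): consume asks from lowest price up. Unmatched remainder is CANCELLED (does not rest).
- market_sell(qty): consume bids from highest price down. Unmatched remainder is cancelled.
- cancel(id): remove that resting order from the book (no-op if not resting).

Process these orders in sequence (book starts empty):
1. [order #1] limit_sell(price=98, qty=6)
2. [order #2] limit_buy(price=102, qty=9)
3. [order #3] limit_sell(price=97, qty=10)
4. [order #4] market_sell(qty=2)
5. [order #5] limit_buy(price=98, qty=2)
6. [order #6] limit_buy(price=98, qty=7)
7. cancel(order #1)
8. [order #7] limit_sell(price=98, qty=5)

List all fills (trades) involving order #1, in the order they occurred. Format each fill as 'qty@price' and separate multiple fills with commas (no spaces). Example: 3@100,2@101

After op 1 [order #1] limit_sell(price=98, qty=6): fills=none; bids=[-] asks=[#1:6@98]
After op 2 [order #2] limit_buy(price=102, qty=9): fills=#2x#1:6@98; bids=[#2:3@102] asks=[-]
After op 3 [order #3] limit_sell(price=97, qty=10): fills=#2x#3:3@102; bids=[-] asks=[#3:7@97]
After op 4 [order #4] market_sell(qty=2): fills=none; bids=[-] asks=[#3:7@97]
After op 5 [order #5] limit_buy(price=98, qty=2): fills=#5x#3:2@97; bids=[-] asks=[#3:5@97]
After op 6 [order #6] limit_buy(price=98, qty=7): fills=#6x#3:5@97; bids=[#6:2@98] asks=[-]
After op 7 cancel(order #1): fills=none; bids=[#6:2@98] asks=[-]
After op 8 [order #7] limit_sell(price=98, qty=5): fills=#6x#7:2@98; bids=[-] asks=[#7:3@98]

Answer: 6@98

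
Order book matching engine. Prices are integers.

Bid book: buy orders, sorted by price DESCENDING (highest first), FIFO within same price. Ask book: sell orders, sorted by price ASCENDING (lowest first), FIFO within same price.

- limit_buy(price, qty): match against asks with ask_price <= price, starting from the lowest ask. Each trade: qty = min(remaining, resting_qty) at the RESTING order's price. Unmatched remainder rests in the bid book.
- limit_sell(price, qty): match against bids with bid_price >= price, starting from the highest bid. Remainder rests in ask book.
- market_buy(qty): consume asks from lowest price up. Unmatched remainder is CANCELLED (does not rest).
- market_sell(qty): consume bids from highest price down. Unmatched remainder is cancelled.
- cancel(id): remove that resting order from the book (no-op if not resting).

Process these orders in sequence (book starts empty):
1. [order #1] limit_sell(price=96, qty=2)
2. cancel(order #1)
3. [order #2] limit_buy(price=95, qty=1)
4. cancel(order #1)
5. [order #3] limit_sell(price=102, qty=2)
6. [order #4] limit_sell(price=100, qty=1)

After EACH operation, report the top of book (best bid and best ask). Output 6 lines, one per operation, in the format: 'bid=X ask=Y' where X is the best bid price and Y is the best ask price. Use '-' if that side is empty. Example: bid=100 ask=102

After op 1 [order #1] limit_sell(price=96, qty=2): fills=none; bids=[-] asks=[#1:2@96]
After op 2 cancel(order #1): fills=none; bids=[-] asks=[-]
After op 3 [order #2] limit_buy(price=95, qty=1): fills=none; bids=[#2:1@95] asks=[-]
After op 4 cancel(order #1): fills=none; bids=[#2:1@95] asks=[-]
After op 5 [order #3] limit_sell(price=102, qty=2): fills=none; bids=[#2:1@95] asks=[#3:2@102]
After op 6 [order #4] limit_sell(price=100, qty=1): fills=none; bids=[#2:1@95] asks=[#4:1@100 #3:2@102]

Answer: bid=- ask=96
bid=- ask=-
bid=95 ask=-
bid=95 ask=-
bid=95 ask=102
bid=95 ask=100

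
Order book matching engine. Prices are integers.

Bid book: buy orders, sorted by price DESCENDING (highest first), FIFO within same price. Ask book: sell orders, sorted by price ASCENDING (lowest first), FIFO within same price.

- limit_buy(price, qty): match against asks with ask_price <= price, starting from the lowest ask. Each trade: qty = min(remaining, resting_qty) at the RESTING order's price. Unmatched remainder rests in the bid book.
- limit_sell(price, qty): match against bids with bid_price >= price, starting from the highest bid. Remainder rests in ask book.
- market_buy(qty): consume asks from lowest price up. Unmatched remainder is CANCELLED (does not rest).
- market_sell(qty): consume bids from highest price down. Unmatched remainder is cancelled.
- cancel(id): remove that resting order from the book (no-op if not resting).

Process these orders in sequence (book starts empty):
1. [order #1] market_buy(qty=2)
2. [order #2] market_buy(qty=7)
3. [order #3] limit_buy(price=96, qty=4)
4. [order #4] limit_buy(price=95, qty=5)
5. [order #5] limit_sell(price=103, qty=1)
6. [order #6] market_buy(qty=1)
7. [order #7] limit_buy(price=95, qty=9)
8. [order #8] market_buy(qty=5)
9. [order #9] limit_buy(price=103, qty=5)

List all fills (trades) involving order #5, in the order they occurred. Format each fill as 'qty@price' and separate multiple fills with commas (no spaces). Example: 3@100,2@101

After op 1 [order #1] market_buy(qty=2): fills=none; bids=[-] asks=[-]
After op 2 [order #2] market_buy(qty=7): fills=none; bids=[-] asks=[-]
After op 3 [order #3] limit_buy(price=96, qty=4): fills=none; bids=[#3:4@96] asks=[-]
After op 4 [order #4] limit_buy(price=95, qty=5): fills=none; bids=[#3:4@96 #4:5@95] asks=[-]
After op 5 [order #5] limit_sell(price=103, qty=1): fills=none; bids=[#3:4@96 #4:5@95] asks=[#5:1@103]
After op 6 [order #6] market_buy(qty=1): fills=#6x#5:1@103; bids=[#3:4@96 #4:5@95] asks=[-]
After op 7 [order #7] limit_buy(price=95, qty=9): fills=none; bids=[#3:4@96 #4:5@95 #7:9@95] asks=[-]
After op 8 [order #8] market_buy(qty=5): fills=none; bids=[#3:4@96 #4:5@95 #7:9@95] asks=[-]
After op 9 [order #9] limit_buy(price=103, qty=5): fills=none; bids=[#9:5@103 #3:4@96 #4:5@95 #7:9@95] asks=[-]

Answer: 1@103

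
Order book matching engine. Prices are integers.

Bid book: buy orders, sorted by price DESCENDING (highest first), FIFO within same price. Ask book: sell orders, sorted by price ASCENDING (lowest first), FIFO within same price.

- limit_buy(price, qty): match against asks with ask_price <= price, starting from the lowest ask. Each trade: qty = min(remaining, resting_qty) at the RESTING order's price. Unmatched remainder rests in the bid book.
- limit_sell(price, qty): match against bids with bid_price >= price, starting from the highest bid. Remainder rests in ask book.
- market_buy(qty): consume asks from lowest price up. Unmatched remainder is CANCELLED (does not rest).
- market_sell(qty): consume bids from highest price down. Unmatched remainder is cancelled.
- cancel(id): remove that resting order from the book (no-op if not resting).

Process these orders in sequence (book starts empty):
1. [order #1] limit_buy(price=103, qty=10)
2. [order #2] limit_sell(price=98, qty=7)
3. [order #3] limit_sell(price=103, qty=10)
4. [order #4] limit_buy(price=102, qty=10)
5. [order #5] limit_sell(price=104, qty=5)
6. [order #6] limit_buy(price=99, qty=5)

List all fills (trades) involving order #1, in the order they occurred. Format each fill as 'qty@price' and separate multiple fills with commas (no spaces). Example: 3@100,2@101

After op 1 [order #1] limit_buy(price=103, qty=10): fills=none; bids=[#1:10@103] asks=[-]
After op 2 [order #2] limit_sell(price=98, qty=7): fills=#1x#2:7@103; bids=[#1:3@103] asks=[-]
After op 3 [order #3] limit_sell(price=103, qty=10): fills=#1x#3:3@103; bids=[-] asks=[#3:7@103]
After op 4 [order #4] limit_buy(price=102, qty=10): fills=none; bids=[#4:10@102] asks=[#3:7@103]
After op 5 [order #5] limit_sell(price=104, qty=5): fills=none; bids=[#4:10@102] asks=[#3:7@103 #5:5@104]
After op 6 [order #6] limit_buy(price=99, qty=5): fills=none; bids=[#4:10@102 #6:5@99] asks=[#3:7@103 #5:5@104]

Answer: 7@103,3@103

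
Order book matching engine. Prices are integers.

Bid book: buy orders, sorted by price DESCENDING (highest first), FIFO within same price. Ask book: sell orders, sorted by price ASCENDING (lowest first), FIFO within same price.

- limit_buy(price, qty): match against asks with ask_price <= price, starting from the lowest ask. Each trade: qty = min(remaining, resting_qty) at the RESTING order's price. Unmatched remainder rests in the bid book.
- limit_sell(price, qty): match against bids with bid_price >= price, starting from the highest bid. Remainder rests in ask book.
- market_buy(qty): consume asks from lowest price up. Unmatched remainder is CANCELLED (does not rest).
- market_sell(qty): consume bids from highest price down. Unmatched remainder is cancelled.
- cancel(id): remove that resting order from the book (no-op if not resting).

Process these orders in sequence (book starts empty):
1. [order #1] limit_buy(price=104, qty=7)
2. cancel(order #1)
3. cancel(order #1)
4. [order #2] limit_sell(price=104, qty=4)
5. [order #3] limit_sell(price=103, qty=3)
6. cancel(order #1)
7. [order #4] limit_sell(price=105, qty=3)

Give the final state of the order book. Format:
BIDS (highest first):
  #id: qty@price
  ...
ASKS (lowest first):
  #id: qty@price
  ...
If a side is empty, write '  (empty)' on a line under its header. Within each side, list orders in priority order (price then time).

Answer: BIDS (highest first):
  (empty)
ASKS (lowest first):
  #3: 3@103
  #2: 4@104
  #4: 3@105

Derivation:
After op 1 [order #1] limit_buy(price=104, qty=7): fills=none; bids=[#1:7@104] asks=[-]
After op 2 cancel(order #1): fills=none; bids=[-] asks=[-]
After op 3 cancel(order #1): fills=none; bids=[-] asks=[-]
After op 4 [order #2] limit_sell(price=104, qty=4): fills=none; bids=[-] asks=[#2:4@104]
After op 5 [order #3] limit_sell(price=103, qty=3): fills=none; bids=[-] asks=[#3:3@103 #2:4@104]
After op 6 cancel(order #1): fills=none; bids=[-] asks=[#3:3@103 #2:4@104]
After op 7 [order #4] limit_sell(price=105, qty=3): fills=none; bids=[-] asks=[#3:3@103 #2:4@104 #4:3@105]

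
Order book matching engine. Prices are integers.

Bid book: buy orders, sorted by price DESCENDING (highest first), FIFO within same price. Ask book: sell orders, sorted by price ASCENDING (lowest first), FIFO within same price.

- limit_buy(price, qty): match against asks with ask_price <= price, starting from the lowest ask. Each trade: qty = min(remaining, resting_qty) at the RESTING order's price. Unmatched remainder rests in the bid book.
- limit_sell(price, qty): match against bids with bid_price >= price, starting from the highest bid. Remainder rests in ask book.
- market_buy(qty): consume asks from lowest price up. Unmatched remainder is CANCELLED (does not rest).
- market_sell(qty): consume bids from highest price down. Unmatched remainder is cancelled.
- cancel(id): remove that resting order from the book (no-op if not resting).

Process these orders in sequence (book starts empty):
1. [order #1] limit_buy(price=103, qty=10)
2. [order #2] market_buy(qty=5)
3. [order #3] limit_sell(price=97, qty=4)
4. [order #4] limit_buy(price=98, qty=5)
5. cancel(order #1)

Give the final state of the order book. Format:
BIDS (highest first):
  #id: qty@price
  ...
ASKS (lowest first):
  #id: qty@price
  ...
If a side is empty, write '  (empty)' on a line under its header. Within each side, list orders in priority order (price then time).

Answer: BIDS (highest first):
  #4: 5@98
ASKS (lowest first):
  (empty)

Derivation:
After op 1 [order #1] limit_buy(price=103, qty=10): fills=none; bids=[#1:10@103] asks=[-]
After op 2 [order #2] market_buy(qty=5): fills=none; bids=[#1:10@103] asks=[-]
After op 3 [order #3] limit_sell(price=97, qty=4): fills=#1x#3:4@103; bids=[#1:6@103] asks=[-]
After op 4 [order #4] limit_buy(price=98, qty=5): fills=none; bids=[#1:6@103 #4:5@98] asks=[-]
After op 5 cancel(order #1): fills=none; bids=[#4:5@98] asks=[-]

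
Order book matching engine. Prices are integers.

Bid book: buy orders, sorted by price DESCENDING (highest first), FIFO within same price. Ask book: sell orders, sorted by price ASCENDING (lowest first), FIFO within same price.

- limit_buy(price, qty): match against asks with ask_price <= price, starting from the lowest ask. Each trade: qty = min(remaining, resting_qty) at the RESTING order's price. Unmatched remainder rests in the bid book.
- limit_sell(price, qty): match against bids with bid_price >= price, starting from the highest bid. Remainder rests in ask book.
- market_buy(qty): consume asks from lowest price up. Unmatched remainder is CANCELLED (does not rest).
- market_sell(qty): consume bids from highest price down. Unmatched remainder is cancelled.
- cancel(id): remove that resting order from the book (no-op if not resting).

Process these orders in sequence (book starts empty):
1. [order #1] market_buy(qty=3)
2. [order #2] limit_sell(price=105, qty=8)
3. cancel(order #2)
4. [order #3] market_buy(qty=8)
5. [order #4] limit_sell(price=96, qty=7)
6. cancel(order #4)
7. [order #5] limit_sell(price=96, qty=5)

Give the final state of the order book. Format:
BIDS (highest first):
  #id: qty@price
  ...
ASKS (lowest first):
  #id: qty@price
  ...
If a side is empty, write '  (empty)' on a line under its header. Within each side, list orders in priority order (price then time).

Answer: BIDS (highest first):
  (empty)
ASKS (lowest first):
  #5: 5@96

Derivation:
After op 1 [order #1] market_buy(qty=3): fills=none; bids=[-] asks=[-]
After op 2 [order #2] limit_sell(price=105, qty=8): fills=none; bids=[-] asks=[#2:8@105]
After op 3 cancel(order #2): fills=none; bids=[-] asks=[-]
After op 4 [order #3] market_buy(qty=8): fills=none; bids=[-] asks=[-]
After op 5 [order #4] limit_sell(price=96, qty=7): fills=none; bids=[-] asks=[#4:7@96]
After op 6 cancel(order #4): fills=none; bids=[-] asks=[-]
After op 7 [order #5] limit_sell(price=96, qty=5): fills=none; bids=[-] asks=[#5:5@96]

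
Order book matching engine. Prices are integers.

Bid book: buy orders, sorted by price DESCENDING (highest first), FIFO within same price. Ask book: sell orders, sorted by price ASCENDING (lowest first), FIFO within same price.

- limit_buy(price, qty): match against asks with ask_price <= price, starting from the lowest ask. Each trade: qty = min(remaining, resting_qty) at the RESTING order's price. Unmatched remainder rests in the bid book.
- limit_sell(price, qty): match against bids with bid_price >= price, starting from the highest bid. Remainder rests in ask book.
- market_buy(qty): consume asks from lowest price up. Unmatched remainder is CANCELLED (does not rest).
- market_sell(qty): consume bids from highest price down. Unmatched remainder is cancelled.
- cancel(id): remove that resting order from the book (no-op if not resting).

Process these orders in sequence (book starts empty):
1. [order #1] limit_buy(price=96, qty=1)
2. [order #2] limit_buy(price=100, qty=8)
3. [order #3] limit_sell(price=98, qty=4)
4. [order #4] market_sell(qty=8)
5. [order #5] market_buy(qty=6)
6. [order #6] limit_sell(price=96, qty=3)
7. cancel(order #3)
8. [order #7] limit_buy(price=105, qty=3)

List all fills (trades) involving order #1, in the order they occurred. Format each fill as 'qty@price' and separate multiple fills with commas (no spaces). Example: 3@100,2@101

Answer: 1@96

Derivation:
After op 1 [order #1] limit_buy(price=96, qty=1): fills=none; bids=[#1:1@96] asks=[-]
After op 2 [order #2] limit_buy(price=100, qty=8): fills=none; bids=[#2:8@100 #1:1@96] asks=[-]
After op 3 [order #3] limit_sell(price=98, qty=4): fills=#2x#3:4@100; bids=[#2:4@100 #1:1@96] asks=[-]
After op 4 [order #4] market_sell(qty=8): fills=#2x#4:4@100 #1x#4:1@96; bids=[-] asks=[-]
After op 5 [order #5] market_buy(qty=6): fills=none; bids=[-] asks=[-]
After op 6 [order #6] limit_sell(price=96, qty=3): fills=none; bids=[-] asks=[#6:3@96]
After op 7 cancel(order #3): fills=none; bids=[-] asks=[#6:3@96]
After op 8 [order #7] limit_buy(price=105, qty=3): fills=#7x#6:3@96; bids=[-] asks=[-]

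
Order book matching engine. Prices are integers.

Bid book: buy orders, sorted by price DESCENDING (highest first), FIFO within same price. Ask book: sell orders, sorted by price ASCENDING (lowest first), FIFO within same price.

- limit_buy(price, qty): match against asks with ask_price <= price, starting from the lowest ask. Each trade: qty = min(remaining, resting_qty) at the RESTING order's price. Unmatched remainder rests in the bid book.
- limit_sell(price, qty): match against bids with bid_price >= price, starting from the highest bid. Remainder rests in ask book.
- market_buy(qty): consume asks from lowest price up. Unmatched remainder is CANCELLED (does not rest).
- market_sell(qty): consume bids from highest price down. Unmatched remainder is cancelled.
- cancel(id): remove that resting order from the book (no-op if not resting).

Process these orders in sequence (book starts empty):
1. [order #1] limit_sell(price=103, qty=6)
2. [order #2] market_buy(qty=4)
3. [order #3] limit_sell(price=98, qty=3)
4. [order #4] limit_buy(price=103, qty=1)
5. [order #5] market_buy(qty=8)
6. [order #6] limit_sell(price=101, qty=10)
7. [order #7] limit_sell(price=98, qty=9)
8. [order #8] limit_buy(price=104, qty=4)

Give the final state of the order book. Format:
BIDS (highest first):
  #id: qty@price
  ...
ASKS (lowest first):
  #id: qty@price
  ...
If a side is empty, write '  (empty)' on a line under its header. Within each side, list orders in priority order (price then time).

Answer: BIDS (highest first):
  (empty)
ASKS (lowest first):
  #7: 5@98
  #6: 10@101

Derivation:
After op 1 [order #1] limit_sell(price=103, qty=6): fills=none; bids=[-] asks=[#1:6@103]
After op 2 [order #2] market_buy(qty=4): fills=#2x#1:4@103; bids=[-] asks=[#1:2@103]
After op 3 [order #3] limit_sell(price=98, qty=3): fills=none; bids=[-] asks=[#3:3@98 #1:2@103]
After op 4 [order #4] limit_buy(price=103, qty=1): fills=#4x#3:1@98; bids=[-] asks=[#3:2@98 #1:2@103]
After op 5 [order #5] market_buy(qty=8): fills=#5x#3:2@98 #5x#1:2@103; bids=[-] asks=[-]
After op 6 [order #6] limit_sell(price=101, qty=10): fills=none; bids=[-] asks=[#6:10@101]
After op 7 [order #7] limit_sell(price=98, qty=9): fills=none; bids=[-] asks=[#7:9@98 #6:10@101]
After op 8 [order #8] limit_buy(price=104, qty=4): fills=#8x#7:4@98; bids=[-] asks=[#7:5@98 #6:10@101]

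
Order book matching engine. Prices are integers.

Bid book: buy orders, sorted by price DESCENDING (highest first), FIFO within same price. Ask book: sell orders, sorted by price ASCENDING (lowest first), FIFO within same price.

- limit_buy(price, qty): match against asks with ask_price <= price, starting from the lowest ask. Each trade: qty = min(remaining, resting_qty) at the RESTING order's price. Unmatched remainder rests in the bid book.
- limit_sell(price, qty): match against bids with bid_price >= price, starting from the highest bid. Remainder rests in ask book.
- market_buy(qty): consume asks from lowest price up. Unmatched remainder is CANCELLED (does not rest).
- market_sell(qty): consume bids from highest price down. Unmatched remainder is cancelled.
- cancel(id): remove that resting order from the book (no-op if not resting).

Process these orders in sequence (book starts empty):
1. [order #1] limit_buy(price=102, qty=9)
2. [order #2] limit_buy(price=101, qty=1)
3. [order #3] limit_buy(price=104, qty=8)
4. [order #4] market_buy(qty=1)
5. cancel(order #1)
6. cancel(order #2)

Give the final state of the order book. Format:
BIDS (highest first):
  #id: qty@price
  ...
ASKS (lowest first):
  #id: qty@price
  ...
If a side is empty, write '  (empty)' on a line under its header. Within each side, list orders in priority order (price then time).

Answer: BIDS (highest first):
  #3: 8@104
ASKS (lowest first):
  (empty)

Derivation:
After op 1 [order #1] limit_buy(price=102, qty=9): fills=none; bids=[#1:9@102] asks=[-]
After op 2 [order #2] limit_buy(price=101, qty=1): fills=none; bids=[#1:9@102 #2:1@101] asks=[-]
After op 3 [order #3] limit_buy(price=104, qty=8): fills=none; bids=[#3:8@104 #1:9@102 #2:1@101] asks=[-]
After op 4 [order #4] market_buy(qty=1): fills=none; bids=[#3:8@104 #1:9@102 #2:1@101] asks=[-]
After op 5 cancel(order #1): fills=none; bids=[#3:8@104 #2:1@101] asks=[-]
After op 6 cancel(order #2): fills=none; bids=[#3:8@104] asks=[-]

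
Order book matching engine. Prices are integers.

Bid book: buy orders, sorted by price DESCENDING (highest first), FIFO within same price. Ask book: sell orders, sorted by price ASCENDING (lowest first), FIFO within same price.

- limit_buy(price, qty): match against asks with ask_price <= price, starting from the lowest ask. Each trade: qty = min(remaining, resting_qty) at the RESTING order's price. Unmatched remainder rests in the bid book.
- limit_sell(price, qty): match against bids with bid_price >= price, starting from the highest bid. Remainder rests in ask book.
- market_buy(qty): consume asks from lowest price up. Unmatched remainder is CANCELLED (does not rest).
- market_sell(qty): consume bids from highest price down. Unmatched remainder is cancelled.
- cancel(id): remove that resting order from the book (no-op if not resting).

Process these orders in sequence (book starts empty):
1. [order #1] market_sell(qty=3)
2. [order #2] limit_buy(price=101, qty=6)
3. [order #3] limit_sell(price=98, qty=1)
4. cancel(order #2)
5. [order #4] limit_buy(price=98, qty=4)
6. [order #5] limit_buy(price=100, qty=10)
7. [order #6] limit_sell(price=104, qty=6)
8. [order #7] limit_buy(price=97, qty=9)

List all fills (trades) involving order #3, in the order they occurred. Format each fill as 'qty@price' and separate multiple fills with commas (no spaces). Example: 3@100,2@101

Answer: 1@101

Derivation:
After op 1 [order #1] market_sell(qty=3): fills=none; bids=[-] asks=[-]
After op 2 [order #2] limit_buy(price=101, qty=6): fills=none; bids=[#2:6@101] asks=[-]
After op 3 [order #3] limit_sell(price=98, qty=1): fills=#2x#3:1@101; bids=[#2:5@101] asks=[-]
After op 4 cancel(order #2): fills=none; bids=[-] asks=[-]
After op 5 [order #4] limit_buy(price=98, qty=4): fills=none; bids=[#4:4@98] asks=[-]
After op 6 [order #5] limit_buy(price=100, qty=10): fills=none; bids=[#5:10@100 #4:4@98] asks=[-]
After op 7 [order #6] limit_sell(price=104, qty=6): fills=none; bids=[#5:10@100 #4:4@98] asks=[#6:6@104]
After op 8 [order #7] limit_buy(price=97, qty=9): fills=none; bids=[#5:10@100 #4:4@98 #7:9@97] asks=[#6:6@104]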